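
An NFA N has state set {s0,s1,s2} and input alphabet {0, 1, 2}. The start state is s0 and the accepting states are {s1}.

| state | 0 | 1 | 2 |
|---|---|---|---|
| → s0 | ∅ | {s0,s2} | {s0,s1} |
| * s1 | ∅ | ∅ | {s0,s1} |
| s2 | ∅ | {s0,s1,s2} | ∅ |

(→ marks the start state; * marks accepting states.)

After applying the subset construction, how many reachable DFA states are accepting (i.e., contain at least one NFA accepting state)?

2

Start state of the DFA: {s0}.
{s0} --0--> ∅  [new]
{s0} --1--> {s0,s2}  [new]
{s0} --2--> {s0,s1}  [new]
∅ --0--> ∅  [seen]
∅ --1--> ∅  [seen]
∅ --2--> ∅  [seen]
{s0,s2} --0--> ∅  [seen]
{s0,s2} --1--> {s0,s1,s2}  [new]
{s0,s2} --2--> {s0,s1}  [seen]
{s0,s1} --0--> ∅  [seen]
{s0,s1} --1--> {s0,s2}  [seen]
{s0,s1} --2--> {s0,s1}  [seen]
{s0,s1,s2} --0--> ∅  [seen]
{s0,s1,s2} --1--> {s0,s1,s2}  [seen]
{s0,s1,s2} --2--> {s0,s1}  [seen]
Reachable DFA states: {s0}, ∅, {s0,s2}, {s0,s1}, {s0,s1,s2}.
Accepting DFA states (contain an NFA accepting state): {s0,s1}, {s0,s1,s2}.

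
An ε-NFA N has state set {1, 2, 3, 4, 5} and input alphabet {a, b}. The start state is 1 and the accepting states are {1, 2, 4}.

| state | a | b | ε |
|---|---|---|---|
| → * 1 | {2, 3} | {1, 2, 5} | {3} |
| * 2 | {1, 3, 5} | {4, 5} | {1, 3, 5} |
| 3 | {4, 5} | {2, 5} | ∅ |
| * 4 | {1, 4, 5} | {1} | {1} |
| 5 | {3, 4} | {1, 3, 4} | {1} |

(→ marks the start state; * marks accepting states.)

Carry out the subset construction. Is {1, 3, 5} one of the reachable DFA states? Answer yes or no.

Start state of the DFA: {1, 3} (ε-closure of the NFA start).
{1, 3} --a--> {1, 2, 3, 4, 5}  [new]
{1, 3} --b--> {1, 2, 3, 5}  [new]
{1, 2, 3, 4, 5} --a--> {1, 2, 3, 4, 5}  [seen]
{1, 2, 3, 4, 5} --b--> {1, 2, 3, 4, 5}  [seen]
{1, 2, 3, 5} --a--> {1, 2, 3, 4, 5}  [seen]
{1, 2, 3, 5} --b--> {1, 2, 3, 4, 5}  [seen]
Reachable DFA states: {1, 3}, {1, 2, 3, 4, 5}, {1, 2, 3, 5}.
{1, 3, 5} is not among them.

no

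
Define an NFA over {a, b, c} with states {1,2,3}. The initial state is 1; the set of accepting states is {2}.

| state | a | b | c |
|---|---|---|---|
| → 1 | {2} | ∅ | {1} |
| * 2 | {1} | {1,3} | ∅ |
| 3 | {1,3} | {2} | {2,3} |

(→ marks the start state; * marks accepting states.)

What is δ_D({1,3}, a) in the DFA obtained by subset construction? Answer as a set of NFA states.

δ(1,a) = {2}; δ(3,a) = {1,3}.
Union: {1,2,3}.

{1,2,3}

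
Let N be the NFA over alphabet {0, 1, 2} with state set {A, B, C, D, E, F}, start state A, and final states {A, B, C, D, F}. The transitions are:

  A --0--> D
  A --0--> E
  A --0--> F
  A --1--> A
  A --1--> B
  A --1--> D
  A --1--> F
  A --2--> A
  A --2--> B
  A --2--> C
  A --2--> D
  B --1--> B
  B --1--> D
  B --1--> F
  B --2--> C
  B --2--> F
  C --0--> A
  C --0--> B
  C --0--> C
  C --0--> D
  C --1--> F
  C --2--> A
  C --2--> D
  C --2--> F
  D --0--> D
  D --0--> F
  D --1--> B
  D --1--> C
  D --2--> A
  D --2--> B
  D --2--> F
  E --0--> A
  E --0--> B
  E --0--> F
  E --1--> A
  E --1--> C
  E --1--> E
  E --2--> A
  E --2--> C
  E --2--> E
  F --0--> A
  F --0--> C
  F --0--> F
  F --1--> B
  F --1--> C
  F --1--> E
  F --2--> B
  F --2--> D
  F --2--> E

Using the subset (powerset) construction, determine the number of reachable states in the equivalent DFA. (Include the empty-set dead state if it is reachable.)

Start state of the DFA: {A}.
{A} --0--> {D, E, F}  [new]
{A} --1--> {A, B, D, F}  [new]
{A} --2--> {A, B, C, D}  [new]
{D, E, F} --0--> {A, B, C, D, F}  [new]
{D, E, F} --1--> {A, B, C, E}  [new]
{D, E, F} --2--> {A, B, C, D, E, F}  [new]
{A, B, D, F} --0--> {A, C, D, E, F}  [new]
{A, B, D, F} --1--> {A, B, C, D, E, F}  [seen]
{A, B, D, F} --2--> {A, B, C, D, E, F}  [seen]
{A, B, C, D} --0--> {A, B, C, D, E, F}  [seen]
{A, B, C, D} --1--> {A, B, C, D, F}  [seen]
{A, B, C, D} --2--> {A, B, C, D, F}  [seen]
{A, B, C, D, F} --0--> {A, B, C, D, E, F}  [seen]
{A, B, C, D, F} --1--> {A, B, C, D, E, F}  [seen]
{A, B, C, D, F} --2--> {A, B, C, D, E, F}  [seen]
{A, B, C, E} --0--> {A, B, C, D, E, F}  [seen]
{A, B, C, E} --1--> {A, B, C, D, E, F}  [seen]
{A, B, C, E} --2--> {A, B, C, D, E, F}  [seen]
{A, B, C, D, E, F} --0--> {A, B, C, D, E, F}  [seen]
{A, B, C, D, E, F} --1--> {A, B, C, D, E, F}  [seen]
{A, B, C, D, E, F} --2--> {A, B, C, D, E, F}  [seen]
{A, C, D, E, F} --0--> {A, B, C, D, E, F}  [seen]
{A, C, D, E, F} --1--> {A, B, C, D, E, F}  [seen]
{A, C, D, E, F} --2--> {A, B, C, D, E, F}  [seen]
Reachable DFA states: {A}, {D, E, F}, {A, B, D, F}, {A, B, C, D}, {A, B, C, D, F}, {A, B, C, E}, {A, B, C, D, E, F}, {A, C, D, E, F}.

8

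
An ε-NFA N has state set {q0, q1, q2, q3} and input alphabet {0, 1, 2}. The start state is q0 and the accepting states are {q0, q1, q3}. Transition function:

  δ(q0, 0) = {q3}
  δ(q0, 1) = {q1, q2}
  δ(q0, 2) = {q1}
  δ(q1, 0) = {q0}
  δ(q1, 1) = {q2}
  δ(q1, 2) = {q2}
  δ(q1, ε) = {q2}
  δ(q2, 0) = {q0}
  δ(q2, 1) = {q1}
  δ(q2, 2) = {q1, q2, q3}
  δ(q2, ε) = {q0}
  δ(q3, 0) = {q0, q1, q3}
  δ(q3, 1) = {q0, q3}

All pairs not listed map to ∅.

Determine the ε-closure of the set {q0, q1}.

Begin with {q0, q1}.
q1 →ε {q2}; add q2.
ε-closure = {q0, q1, q2}.

{q0, q1, q2}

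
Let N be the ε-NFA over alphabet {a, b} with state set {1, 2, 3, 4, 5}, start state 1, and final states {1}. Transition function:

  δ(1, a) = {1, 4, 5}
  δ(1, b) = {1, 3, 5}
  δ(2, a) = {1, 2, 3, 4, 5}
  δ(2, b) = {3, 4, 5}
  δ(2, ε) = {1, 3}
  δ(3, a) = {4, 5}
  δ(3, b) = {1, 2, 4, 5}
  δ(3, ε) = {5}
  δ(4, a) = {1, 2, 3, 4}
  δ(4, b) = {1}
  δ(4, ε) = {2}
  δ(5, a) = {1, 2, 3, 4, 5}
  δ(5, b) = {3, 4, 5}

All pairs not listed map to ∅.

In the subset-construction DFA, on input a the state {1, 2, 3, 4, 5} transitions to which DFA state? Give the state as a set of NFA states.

δ(1,a) = {1, 4, 5}; δ(2,a) = {1, 2, 3, 4, 5}; δ(3,a) = {4, 5}; δ(4,a) = {1, 2, 3, 4}; δ(5,a) = {1, 2, 3, 4, 5}.
Union: {1, 2, 3, 4, 5}.

{1, 2, 3, 4, 5}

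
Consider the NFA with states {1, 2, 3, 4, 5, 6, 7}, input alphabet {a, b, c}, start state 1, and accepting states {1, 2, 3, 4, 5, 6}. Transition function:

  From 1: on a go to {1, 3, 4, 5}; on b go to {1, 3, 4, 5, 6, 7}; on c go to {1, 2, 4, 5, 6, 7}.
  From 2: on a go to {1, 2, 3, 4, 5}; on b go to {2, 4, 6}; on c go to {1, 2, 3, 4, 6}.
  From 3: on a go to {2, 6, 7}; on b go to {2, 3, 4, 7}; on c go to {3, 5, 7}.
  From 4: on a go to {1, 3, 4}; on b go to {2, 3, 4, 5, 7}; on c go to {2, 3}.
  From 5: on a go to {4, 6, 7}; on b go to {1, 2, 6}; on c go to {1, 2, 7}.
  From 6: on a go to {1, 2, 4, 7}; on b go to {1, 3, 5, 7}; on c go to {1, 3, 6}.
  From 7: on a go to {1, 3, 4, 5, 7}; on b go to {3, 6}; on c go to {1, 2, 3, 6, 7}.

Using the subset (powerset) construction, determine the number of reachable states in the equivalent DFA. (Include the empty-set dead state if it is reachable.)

5

Start state of the DFA: {1}.
{1} --a--> {1, 3, 4, 5}  [new]
{1} --b--> {1, 3, 4, 5, 6, 7}  [new]
{1} --c--> {1, 2, 4, 5, 6, 7}  [new]
{1, 3, 4, 5} --a--> {1, 2, 3, 4, 5, 6, 7}  [new]
{1, 3, 4, 5} --b--> {1, 2, 3, 4, 5, 6, 7}  [seen]
{1, 3, 4, 5} --c--> {1, 2, 3, 4, 5, 6, 7}  [seen]
{1, 3, 4, 5, 6, 7} --a--> {1, 2, 3, 4, 5, 6, 7}  [seen]
{1, 3, 4, 5, 6, 7} --b--> {1, 2, 3, 4, 5, 6, 7}  [seen]
{1, 3, 4, 5, 6, 7} --c--> {1, 2, 3, 4, 5, 6, 7}  [seen]
{1, 2, 4, 5, 6, 7} --a--> {1, 2, 3, 4, 5, 6, 7}  [seen]
{1, 2, 4, 5, 6, 7} --b--> {1, 2, 3, 4, 5, 6, 7}  [seen]
{1, 2, 4, 5, 6, 7} --c--> {1, 2, 3, 4, 5, 6, 7}  [seen]
{1, 2, 3, 4, 5, 6, 7} --a--> {1, 2, 3, 4, 5, 6, 7}  [seen]
{1, 2, 3, 4, 5, 6, 7} --b--> {1, 2, 3, 4, 5, 6, 7}  [seen]
{1, 2, 3, 4, 5, 6, 7} --c--> {1, 2, 3, 4, 5, 6, 7}  [seen]
Reachable DFA states: {1}, {1, 3, 4, 5}, {1, 3, 4, 5, 6, 7}, {1, 2, 4, 5, 6, 7}, {1, 2, 3, 4, 5, 6, 7}.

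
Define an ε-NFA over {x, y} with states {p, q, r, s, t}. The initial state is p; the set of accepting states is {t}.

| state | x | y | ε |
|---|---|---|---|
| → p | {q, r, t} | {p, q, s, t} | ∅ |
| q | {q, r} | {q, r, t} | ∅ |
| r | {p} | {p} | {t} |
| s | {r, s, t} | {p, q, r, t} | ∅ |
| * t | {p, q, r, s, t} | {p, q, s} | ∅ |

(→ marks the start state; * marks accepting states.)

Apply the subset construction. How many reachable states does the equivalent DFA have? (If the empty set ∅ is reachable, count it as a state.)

Start state of the DFA: {p} (ε-closure of the NFA start).
{p} --x--> {q, r, t}  [new]
{p} --y--> {p, q, s, t}  [new]
{q, r, t} --x--> {p, q, r, s, t}  [new]
{q, r, t} --y--> {p, q, r, s, t}  [seen]
{p, q, s, t} --x--> {p, q, r, s, t}  [seen]
{p, q, s, t} --y--> {p, q, r, s, t}  [seen]
{p, q, r, s, t} --x--> {p, q, r, s, t}  [seen]
{p, q, r, s, t} --y--> {p, q, r, s, t}  [seen]
Reachable DFA states: {p}, {q, r, t}, {p, q, s, t}, {p, q, r, s, t}.

4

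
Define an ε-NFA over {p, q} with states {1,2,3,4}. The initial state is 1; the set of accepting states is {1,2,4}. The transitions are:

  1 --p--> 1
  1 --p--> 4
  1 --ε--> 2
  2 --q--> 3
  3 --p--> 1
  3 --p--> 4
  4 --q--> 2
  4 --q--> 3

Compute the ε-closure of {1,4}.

{1,2,4}

Begin with {1,4}.
1 →ε {2}; add 2.
ε-closure = {1,2,4}.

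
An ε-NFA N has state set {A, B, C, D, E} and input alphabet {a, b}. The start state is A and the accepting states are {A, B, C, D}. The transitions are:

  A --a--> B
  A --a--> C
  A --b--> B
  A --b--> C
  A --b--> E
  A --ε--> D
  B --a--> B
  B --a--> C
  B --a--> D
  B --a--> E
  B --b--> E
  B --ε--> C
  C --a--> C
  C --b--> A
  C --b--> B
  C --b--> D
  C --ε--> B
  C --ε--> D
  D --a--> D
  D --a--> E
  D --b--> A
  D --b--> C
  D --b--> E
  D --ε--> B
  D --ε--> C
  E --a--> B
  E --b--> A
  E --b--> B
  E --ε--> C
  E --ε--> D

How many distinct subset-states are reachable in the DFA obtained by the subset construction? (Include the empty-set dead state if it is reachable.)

Start state of the DFA: {A, B, C, D} (ε-closure of the NFA start).
{A, B, C, D} --a--> {B, C, D, E}  [new]
{A, B, C, D} --b--> {A, B, C, D, E}  [new]
{B, C, D, E} --a--> {B, C, D, E}  [seen]
{B, C, D, E} --b--> {A, B, C, D, E}  [seen]
{A, B, C, D, E} --a--> {B, C, D, E}  [seen]
{A, B, C, D, E} --b--> {A, B, C, D, E}  [seen]
Reachable DFA states: {A, B, C, D}, {B, C, D, E}, {A, B, C, D, E}.

3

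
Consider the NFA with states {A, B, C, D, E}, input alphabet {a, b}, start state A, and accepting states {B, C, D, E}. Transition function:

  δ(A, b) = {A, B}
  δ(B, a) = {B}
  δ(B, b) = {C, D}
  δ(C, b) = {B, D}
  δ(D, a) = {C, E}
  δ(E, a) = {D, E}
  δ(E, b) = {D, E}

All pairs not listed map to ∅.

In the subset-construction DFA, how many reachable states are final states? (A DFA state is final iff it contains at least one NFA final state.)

Start state of the DFA: {A}.
{A} --a--> ∅  [new]
{A} --b--> {A, B}  [new]
∅ --a--> ∅  [seen]
∅ --b--> ∅  [seen]
{A, B} --a--> {B}  [new]
{A, B} --b--> {A, B, C, D}  [new]
{B} --a--> {B}  [seen]
{B} --b--> {C, D}  [new]
{A, B, C, D} --a--> {B, C, E}  [new]
{A, B, C, D} --b--> {A, B, C, D}  [seen]
{C, D} --a--> {C, E}  [new]
{C, D} --b--> {B, D}  [new]
{B, C, E} --a--> {B, D, E}  [new]
{B, C, E} --b--> {B, C, D, E}  [new]
{C, E} --a--> {D, E}  [new]
{C, E} --b--> {B, D, E}  [seen]
{B, D} --a--> {B, C, E}  [seen]
{B, D} --b--> {C, D}  [seen]
{B, D, E} --a--> {B, C, D, E}  [seen]
{B, D, E} --b--> {C, D, E}  [new]
{B, C, D, E} --a--> {B, C, D, E}  [seen]
{B, C, D, E} --b--> {B, C, D, E}  [seen]
{D, E} --a--> {C, D, E}  [seen]
{D, E} --b--> {D, E}  [seen]
{C, D, E} --a--> {C, D, E}  [seen]
{C, D, E} --b--> {B, D, E}  [seen]
Reachable DFA states: {A}, ∅, {A, B}, {B}, {A, B, C, D}, {C, D}, {B, C, E}, {C, E}, {B, D}, {B, D, E}, {B, C, D, E}, {D, E}, {C, D, E}.
Accepting DFA states (contain an NFA accepting state): {A, B}, {B}, {A, B, C, D}, {C, D}, {B, C, E}, {C, E}, {B, D}, {B, D, E}, {B, C, D, E}, {D, E}, {C, D, E}.

11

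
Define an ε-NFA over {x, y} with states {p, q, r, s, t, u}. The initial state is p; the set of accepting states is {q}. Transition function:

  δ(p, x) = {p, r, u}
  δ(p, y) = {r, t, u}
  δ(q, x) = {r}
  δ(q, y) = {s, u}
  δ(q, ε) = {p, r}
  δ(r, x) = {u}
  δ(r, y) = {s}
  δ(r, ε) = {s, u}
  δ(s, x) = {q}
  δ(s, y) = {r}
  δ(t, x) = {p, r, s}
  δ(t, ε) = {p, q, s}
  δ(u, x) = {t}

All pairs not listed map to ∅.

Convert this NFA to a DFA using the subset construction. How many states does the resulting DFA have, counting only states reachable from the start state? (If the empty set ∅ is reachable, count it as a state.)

3

Start state of the DFA: {p} (ε-closure of the NFA start).
{p} --x--> {p, r, s, u}  [new]
{p} --y--> {p, q, r, s, t, u}  [new]
{p, r, s, u} --x--> {p, q, r, s, t, u}  [seen]
{p, r, s, u} --y--> {p, q, r, s, t, u}  [seen]
{p, q, r, s, t, u} --x--> {p, q, r, s, t, u}  [seen]
{p, q, r, s, t, u} --y--> {p, q, r, s, t, u}  [seen]
Reachable DFA states: {p}, {p, r, s, u}, {p, q, r, s, t, u}.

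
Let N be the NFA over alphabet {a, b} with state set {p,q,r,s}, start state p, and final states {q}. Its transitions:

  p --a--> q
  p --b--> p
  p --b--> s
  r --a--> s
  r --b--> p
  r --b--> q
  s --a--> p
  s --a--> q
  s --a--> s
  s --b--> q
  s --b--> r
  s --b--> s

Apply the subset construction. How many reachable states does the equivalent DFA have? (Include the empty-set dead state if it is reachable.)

Start state of the DFA: {p}.
{p} --a--> {q}  [new]
{p} --b--> {p,s}  [new]
{q} --a--> ∅  [new]
{q} --b--> ∅  [seen]
{p,s} --a--> {p,q,s}  [new]
{p,s} --b--> {p,q,r,s}  [new]
∅ --a--> ∅  [seen]
∅ --b--> ∅  [seen]
{p,q,s} --a--> {p,q,s}  [seen]
{p,q,s} --b--> {p,q,r,s}  [seen]
{p,q,r,s} --a--> {p,q,s}  [seen]
{p,q,r,s} --b--> {p,q,r,s}  [seen]
Reachable DFA states: {p}, {q}, {p,s}, ∅, {p,q,s}, {p,q,r,s}.

6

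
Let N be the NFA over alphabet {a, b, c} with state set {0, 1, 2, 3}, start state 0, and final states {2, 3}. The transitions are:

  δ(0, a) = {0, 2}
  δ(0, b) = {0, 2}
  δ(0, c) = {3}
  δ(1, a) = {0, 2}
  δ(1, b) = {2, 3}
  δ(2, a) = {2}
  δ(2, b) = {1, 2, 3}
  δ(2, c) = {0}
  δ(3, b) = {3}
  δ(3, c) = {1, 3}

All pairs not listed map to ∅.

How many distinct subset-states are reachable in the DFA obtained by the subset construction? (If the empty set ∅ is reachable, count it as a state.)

12

Start state of the DFA: {0}.
{0} --a--> {0, 2}  [new]
{0} --b--> {0, 2}  [seen]
{0} --c--> {3}  [new]
{0, 2} --a--> {0, 2}  [seen]
{0, 2} --b--> {0, 1, 2, 3}  [new]
{0, 2} --c--> {0, 3}  [new]
{3} --a--> ∅  [new]
{3} --b--> {3}  [seen]
{3} --c--> {1, 3}  [new]
{0, 1, 2, 3} --a--> {0, 2}  [seen]
{0, 1, 2, 3} --b--> {0, 1, 2, 3}  [seen]
{0, 1, 2, 3} --c--> {0, 1, 3}  [new]
{0, 3} --a--> {0, 2}  [seen]
{0, 3} --b--> {0, 2, 3}  [new]
{0, 3} --c--> {1, 3}  [seen]
∅ --a--> ∅  [seen]
∅ --b--> ∅  [seen]
∅ --c--> ∅  [seen]
{1, 3} --a--> {0, 2}  [seen]
{1, 3} --b--> {2, 3}  [new]
{1, 3} --c--> {1, 3}  [seen]
{0, 1, 3} --a--> {0, 2}  [seen]
{0, 1, 3} --b--> {0, 2, 3}  [seen]
{0, 1, 3} --c--> {1, 3}  [seen]
{0, 2, 3} --a--> {0, 2}  [seen]
{0, 2, 3} --b--> {0, 1, 2, 3}  [seen]
{0, 2, 3} --c--> {0, 1, 3}  [seen]
{2, 3} --a--> {2}  [new]
{2, 3} --b--> {1, 2, 3}  [new]
{2, 3} --c--> {0, 1, 3}  [seen]
{2} --a--> {2}  [seen]
{2} --b--> {1, 2, 3}  [seen]
{2} --c--> {0}  [seen]
{1, 2, 3} --a--> {0, 2}  [seen]
{1, 2, 3} --b--> {1, 2, 3}  [seen]
{1, 2, 3} --c--> {0, 1, 3}  [seen]
Reachable DFA states: {0}, {0, 2}, {3}, {0, 1, 2, 3}, {0, 3}, ∅, {1, 3}, {0, 1, 3}, {0, 2, 3}, {2, 3}, {2}, {1, 2, 3}.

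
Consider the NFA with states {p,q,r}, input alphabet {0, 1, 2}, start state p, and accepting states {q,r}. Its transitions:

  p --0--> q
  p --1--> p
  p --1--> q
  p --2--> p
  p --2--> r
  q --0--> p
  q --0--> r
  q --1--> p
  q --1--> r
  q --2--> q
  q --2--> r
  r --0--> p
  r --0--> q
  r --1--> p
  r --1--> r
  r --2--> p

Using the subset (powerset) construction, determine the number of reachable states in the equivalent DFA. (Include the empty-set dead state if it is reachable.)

Start state of the DFA: {p}.
{p} --0--> {q}  [new]
{p} --1--> {p,q}  [new]
{p} --2--> {p,r}  [new]
{q} --0--> {p,r}  [seen]
{q} --1--> {p,r}  [seen]
{q} --2--> {q,r}  [new]
{p,q} --0--> {p,q,r}  [new]
{p,q} --1--> {p,q,r}  [seen]
{p,q} --2--> {p,q,r}  [seen]
{p,r} --0--> {p,q}  [seen]
{p,r} --1--> {p,q,r}  [seen]
{p,r} --2--> {p,r}  [seen]
{q,r} --0--> {p,q,r}  [seen]
{q,r} --1--> {p,r}  [seen]
{q,r} --2--> {p,q,r}  [seen]
{p,q,r} --0--> {p,q,r}  [seen]
{p,q,r} --1--> {p,q,r}  [seen]
{p,q,r} --2--> {p,q,r}  [seen]
Reachable DFA states: {p}, {q}, {p,q}, {p,r}, {q,r}, {p,q,r}.

6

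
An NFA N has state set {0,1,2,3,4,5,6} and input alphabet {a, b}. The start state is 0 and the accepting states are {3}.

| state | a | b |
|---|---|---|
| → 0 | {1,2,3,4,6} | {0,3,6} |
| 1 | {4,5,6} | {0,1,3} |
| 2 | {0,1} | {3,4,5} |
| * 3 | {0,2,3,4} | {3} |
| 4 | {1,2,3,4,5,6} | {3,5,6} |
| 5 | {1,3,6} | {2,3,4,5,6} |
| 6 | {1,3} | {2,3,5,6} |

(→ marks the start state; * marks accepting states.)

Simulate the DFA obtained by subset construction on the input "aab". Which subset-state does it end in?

{0,1,2,3,4,5,6}

Start: {0}.
δ(0,a) = {1,2,3,4,6}.
Union: {1,2,3,4,6}.
After a: {1,2,3,4,6}.
δ(1,a) = {4,5,6}; δ(2,a) = {0,1}; δ(3,a) = {0,2,3,4}; δ(4,a) = {1,2,3,4,5,6}; δ(6,a) = {1,3}.
Union: {0,1,2,3,4,5,6}.
After a: {0,1,2,3,4,5,6}.
δ(0,b) = {0,3,6}; δ(1,b) = {0,1,3}; δ(2,b) = {3,4,5}; δ(3,b) = {3}; δ(4,b) = {3,5,6}; δ(5,b) = {2,3,4,5,6}; δ(6,b) = {2,3,5,6}.
Union: {0,1,2,3,4,5,6}.
After b: {0,1,2,3,4,5,6}.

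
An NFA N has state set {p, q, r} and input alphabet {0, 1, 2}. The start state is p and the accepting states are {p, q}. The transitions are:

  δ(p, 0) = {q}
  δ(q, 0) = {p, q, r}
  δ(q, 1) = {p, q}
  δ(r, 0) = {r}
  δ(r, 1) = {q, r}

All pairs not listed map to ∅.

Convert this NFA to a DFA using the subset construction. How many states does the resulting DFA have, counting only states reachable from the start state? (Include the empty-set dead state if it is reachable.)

5

Start state of the DFA: {p}.
{p} --0--> {q}  [new]
{p} --1--> ∅  [new]
{p} --2--> ∅  [seen]
{q} --0--> {p, q, r}  [new]
{q} --1--> {p, q}  [new]
{q} --2--> ∅  [seen]
∅ --0--> ∅  [seen]
∅ --1--> ∅  [seen]
∅ --2--> ∅  [seen]
{p, q, r} --0--> {p, q, r}  [seen]
{p, q, r} --1--> {p, q, r}  [seen]
{p, q, r} --2--> ∅  [seen]
{p, q} --0--> {p, q, r}  [seen]
{p, q} --1--> {p, q}  [seen]
{p, q} --2--> ∅  [seen]
Reachable DFA states: {p}, {q}, ∅, {p, q, r}, {p, q}.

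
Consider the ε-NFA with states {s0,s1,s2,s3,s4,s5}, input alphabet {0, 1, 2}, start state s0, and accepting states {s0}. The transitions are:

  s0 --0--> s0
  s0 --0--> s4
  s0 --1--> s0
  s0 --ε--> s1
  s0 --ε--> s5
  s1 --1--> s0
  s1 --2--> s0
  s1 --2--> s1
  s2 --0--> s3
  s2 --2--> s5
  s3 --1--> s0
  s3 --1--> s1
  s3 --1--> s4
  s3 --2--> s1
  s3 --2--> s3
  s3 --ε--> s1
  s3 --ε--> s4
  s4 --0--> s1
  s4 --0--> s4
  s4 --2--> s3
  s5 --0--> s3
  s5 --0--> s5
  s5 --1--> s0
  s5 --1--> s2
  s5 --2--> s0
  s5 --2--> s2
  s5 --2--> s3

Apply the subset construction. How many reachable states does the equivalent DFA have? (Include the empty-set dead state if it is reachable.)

5

Start state of the DFA: {s0,s1,s5} (ε-closure of the NFA start).
{s0,s1,s5} --0--> {s0,s1,s3,s4,s5}  [new]
{s0,s1,s5} --1--> {s0,s1,s2,s5}  [new]
{s0,s1,s5} --2--> {s0,s1,s2,s3,s4,s5}  [new]
{s0,s1,s3,s4,s5} --0--> {s0,s1,s3,s4,s5}  [seen]
{s0,s1,s3,s4,s5} --1--> {s0,s1,s2,s4,s5}  [new]
{s0,s1,s3,s4,s5} --2--> {s0,s1,s2,s3,s4,s5}  [seen]
{s0,s1,s2,s5} --0--> {s0,s1,s3,s4,s5}  [seen]
{s0,s1,s2,s5} --1--> {s0,s1,s2,s5}  [seen]
{s0,s1,s2,s5} --2--> {s0,s1,s2,s3,s4,s5}  [seen]
{s0,s1,s2,s3,s4,s5} --0--> {s0,s1,s3,s4,s5}  [seen]
{s0,s1,s2,s3,s4,s5} --1--> {s0,s1,s2,s4,s5}  [seen]
{s0,s1,s2,s3,s4,s5} --2--> {s0,s1,s2,s3,s4,s5}  [seen]
{s0,s1,s2,s4,s5} --0--> {s0,s1,s3,s4,s5}  [seen]
{s0,s1,s2,s4,s5} --1--> {s0,s1,s2,s5}  [seen]
{s0,s1,s2,s4,s5} --2--> {s0,s1,s2,s3,s4,s5}  [seen]
Reachable DFA states: {s0,s1,s5}, {s0,s1,s3,s4,s5}, {s0,s1,s2,s5}, {s0,s1,s2,s3,s4,s5}, {s0,s1,s2,s4,s5}.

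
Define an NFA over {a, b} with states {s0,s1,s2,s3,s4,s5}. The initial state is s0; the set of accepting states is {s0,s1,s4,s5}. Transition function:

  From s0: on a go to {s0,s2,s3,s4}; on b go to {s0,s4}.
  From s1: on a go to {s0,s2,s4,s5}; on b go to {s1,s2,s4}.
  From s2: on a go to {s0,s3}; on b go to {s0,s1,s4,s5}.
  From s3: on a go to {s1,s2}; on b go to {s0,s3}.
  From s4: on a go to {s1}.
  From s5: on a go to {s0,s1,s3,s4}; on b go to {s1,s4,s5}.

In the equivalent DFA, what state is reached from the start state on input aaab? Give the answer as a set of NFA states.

{s0,s1,s2,s3,s4,s5}

Start: {s0}.
δ(s0,a) = {s0,s2,s3,s4}.
Union: {s0,s2,s3,s4}.
After a: {s0,s2,s3,s4}.
δ(s0,a) = {s0,s2,s3,s4}; δ(s2,a) = {s0,s3}; δ(s3,a) = {s1,s2}; δ(s4,a) = {s1}.
Union: {s0,s1,s2,s3,s4}.
After a: {s0,s1,s2,s3,s4}.
δ(s0,a) = {s0,s2,s3,s4}; δ(s1,a) = {s0,s2,s4,s5}; δ(s2,a) = {s0,s3}; δ(s3,a) = {s1,s2}; δ(s4,a) = {s1}.
Union: {s0,s1,s2,s3,s4,s5}.
After a: {s0,s1,s2,s3,s4,s5}.
δ(s0,b) = {s0,s4}; δ(s1,b) = {s1,s2,s4}; δ(s2,b) = {s0,s1,s4,s5}; δ(s3,b) = {s0,s3}; δ(s4,b) = ∅; δ(s5,b) = {s1,s4,s5}.
Union: {s0,s1,s2,s3,s4,s5}.
After b: {s0,s1,s2,s3,s4,s5}.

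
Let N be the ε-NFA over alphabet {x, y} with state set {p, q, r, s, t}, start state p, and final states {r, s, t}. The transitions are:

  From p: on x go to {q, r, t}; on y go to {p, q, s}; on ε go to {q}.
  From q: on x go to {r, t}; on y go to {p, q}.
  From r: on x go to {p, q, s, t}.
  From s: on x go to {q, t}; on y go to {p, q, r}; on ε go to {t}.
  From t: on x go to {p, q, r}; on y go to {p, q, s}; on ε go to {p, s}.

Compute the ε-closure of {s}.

Begin with {s}.
s →ε {t}; add t.
t →ε {p, s}; add p.
p →ε {q}; add q.
ε-closure = {p, q, s, t}.

{p, q, s, t}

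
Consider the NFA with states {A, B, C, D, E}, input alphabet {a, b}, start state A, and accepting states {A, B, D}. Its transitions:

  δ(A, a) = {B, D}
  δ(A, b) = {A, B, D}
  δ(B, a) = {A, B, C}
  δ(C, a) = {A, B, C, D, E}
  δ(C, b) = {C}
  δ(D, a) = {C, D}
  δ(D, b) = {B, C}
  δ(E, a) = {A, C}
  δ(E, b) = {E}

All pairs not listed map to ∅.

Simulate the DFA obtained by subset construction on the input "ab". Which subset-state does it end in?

Start: {A}.
δ(A,a) = {B, D}.
Union: {B, D}.
After a: {B, D}.
δ(B,b) = ∅; δ(D,b) = {B, C}.
Union: {B, C}.
After b: {B, C}.

{B, C}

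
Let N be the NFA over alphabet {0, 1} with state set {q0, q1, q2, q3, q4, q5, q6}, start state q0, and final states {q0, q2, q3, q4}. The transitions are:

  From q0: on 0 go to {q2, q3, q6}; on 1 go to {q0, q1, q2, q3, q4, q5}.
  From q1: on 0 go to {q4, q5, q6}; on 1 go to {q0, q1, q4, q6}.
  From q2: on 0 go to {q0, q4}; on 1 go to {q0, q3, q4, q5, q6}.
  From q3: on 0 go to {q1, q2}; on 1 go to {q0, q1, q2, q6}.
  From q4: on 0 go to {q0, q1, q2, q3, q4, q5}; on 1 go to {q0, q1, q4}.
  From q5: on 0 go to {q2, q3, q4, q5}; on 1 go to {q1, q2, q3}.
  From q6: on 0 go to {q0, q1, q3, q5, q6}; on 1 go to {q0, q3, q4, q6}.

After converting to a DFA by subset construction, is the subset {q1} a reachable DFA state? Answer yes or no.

no

Start state of the DFA: {q0}.
{q0} --0--> {q2, q3, q6}  [new]
{q0} --1--> {q0, q1, q2, q3, q4, q5}  [new]
{q2, q3, q6} --0--> {q0, q1, q2, q3, q4, q5, q6}  [new]
{q2, q3, q6} --1--> {q0, q1, q2, q3, q4, q5, q6}  [seen]
{q0, q1, q2, q3, q4, q5} --0--> {q0, q1, q2, q3, q4, q5, q6}  [seen]
{q0, q1, q2, q3, q4, q5} --1--> {q0, q1, q2, q3, q4, q5, q6}  [seen]
{q0, q1, q2, q3, q4, q5, q6} --0--> {q0, q1, q2, q3, q4, q5, q6}  [seen]
{q0, q1, q2, q3, q4, q5, q6} --1--> {q0, q1, q2, q3, q4, q5, q6}  [seen]
Reachable DFA states: {q0}, {q2, q3, q6}, {q0, q1, q2, q3, q4, q5}, {q0, q1, q2, q3, q4, q5, q6}.
{q1} is not among them.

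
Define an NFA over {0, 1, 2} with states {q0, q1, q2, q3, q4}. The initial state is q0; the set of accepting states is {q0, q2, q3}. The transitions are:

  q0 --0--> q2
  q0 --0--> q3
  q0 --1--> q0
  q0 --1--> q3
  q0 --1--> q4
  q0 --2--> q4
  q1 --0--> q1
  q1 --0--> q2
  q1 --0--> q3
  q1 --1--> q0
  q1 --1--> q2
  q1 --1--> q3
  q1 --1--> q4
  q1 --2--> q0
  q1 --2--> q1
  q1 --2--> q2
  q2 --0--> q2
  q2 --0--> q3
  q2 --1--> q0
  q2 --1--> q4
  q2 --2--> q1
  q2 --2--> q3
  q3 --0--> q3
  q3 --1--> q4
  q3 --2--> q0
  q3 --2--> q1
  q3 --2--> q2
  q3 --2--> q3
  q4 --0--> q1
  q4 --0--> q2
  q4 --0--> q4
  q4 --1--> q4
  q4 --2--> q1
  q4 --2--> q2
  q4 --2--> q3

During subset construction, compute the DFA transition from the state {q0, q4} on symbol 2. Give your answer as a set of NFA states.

δ(q0,2) = {q4}; δ(q4,2) = {q1, q2, q3}.
Union: {q1, q2, q3, q4}.

{q1, q2, q3, q4}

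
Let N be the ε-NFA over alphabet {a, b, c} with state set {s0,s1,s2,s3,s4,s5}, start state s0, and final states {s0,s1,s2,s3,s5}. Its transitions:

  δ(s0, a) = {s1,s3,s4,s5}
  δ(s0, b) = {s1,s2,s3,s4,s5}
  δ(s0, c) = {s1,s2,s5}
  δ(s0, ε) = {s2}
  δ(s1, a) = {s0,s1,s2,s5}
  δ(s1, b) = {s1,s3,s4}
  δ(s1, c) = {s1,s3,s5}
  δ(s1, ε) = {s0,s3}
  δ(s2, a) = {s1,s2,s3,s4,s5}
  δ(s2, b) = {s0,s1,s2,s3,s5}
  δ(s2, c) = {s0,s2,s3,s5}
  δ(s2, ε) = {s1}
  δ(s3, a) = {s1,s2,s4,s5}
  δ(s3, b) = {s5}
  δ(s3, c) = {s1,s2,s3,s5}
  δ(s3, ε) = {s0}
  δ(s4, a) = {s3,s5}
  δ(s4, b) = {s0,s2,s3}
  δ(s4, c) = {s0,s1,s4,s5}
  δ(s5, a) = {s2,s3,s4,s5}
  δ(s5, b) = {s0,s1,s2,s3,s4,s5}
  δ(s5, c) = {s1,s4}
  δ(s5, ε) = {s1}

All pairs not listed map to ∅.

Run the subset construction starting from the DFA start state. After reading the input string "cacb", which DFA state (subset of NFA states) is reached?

{s0,s1,s2,s3,s4,s5}

Start: {s0,s1,s2,s3}.
δ(s0,c) = {s1,s2,s5}; δ(s1,c) = {s1,s3,s5}; δ(s2,c) = {s0,s2,s3,s5}; δ(s3,c) = {s1,s2,s3,s5}.
Union: {s0,s1,s2,s3,s5}.
After c: {s0,s1,s2,s3,s5}.
δ(s0,a) = {s1,s3,s4,s5}; δ(s1,a) = {s0,s1,s2,s5}; δ(s2,a) = {s1,s2,s3,s4,s5}; δ(s3,a) = {s1,s2,s4,s5}; δ(s5,a) = {s2,s3,s4,s5}.
Union: {s0,s1,s2,s3,s4,s5}.
After a: {s0,s1,s2,s3,s4,s5}.
δ(s0,c) = {s1,s2,s5}; δ(s1,c) = {s1,s3,s5}; δ(s2,c) = {s0,s2,s3,s5}; δ(s3,c) = {s1,s2,s3,s5}; δ(s4,c) = {s0,s1,s4,s5}; δ(s5,c) = {s1,s4}.
Union: {s0,s1,s2,s3,s4,s5}.
After c: {s0,s1,s2,s3,s4,s5}.
δ(s0,b) = {s1,s2,s3,s4,s5}; δ(s1,b) = {s1,s3,s4}; δ(s2,b) = {s0,s1,s2,s3,s5}; δ(s3,b) = {s5}; δ(s4,b) = {s0,s2,s3}; δ(s5,b) = {s0,s1,s2,s3,s4,s5}.
Union: {s0,s1,s2,s3,s4,s5}.
After b: {s0,s1,s2,s3,s4,s5}.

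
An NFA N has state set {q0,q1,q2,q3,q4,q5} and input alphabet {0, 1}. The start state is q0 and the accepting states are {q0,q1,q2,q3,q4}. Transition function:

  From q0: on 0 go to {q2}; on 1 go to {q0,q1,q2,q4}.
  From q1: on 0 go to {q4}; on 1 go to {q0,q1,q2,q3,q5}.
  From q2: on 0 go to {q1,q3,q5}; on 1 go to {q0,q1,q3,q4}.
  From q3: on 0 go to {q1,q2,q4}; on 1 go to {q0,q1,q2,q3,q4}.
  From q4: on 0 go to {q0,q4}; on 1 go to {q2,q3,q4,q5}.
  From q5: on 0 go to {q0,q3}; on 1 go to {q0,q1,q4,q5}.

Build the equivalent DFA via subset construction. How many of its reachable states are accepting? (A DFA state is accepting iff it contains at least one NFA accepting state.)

7

Start state of the DFA: {q0}.
{q0} --0--> {q2}  [new]
{q0} --1--> {q0,q1,q2,q4}  [new]
{q2} --0--> {q1,q3,q5}  [new]
{q2} --1--> {q0,q1,q3,q4}  [new]
{q0,q1,q2,q4} --0--> {q0,q1,q2,q3,q4,q5}  [new]
{q0,q1,q2,q4} --1--> {q0,q1,q2,q3,q4,q5}  [seen]
{q1,q3,q5} --0--> {q0,q1,q2,q3,q4}  [new]
{q1,q3,q5} --1--> {q0,q1,q2,q3,q4,q5}  [seen]
{q0,q1,q3,q4} --0--> {q0,q1,q2,q4}  [seen]
{q0,q1,q3,q4} --1--> {q0,q1,q2,q3,q4,q5}  [seen]
{q0,q1,q2,q3,q4,q5} --0--> {q0,q1,q2,q3,q4,q5}  [seen]
{q0,q1,q2,q3,q4,q5} --1--> {q0,q1,q2,q3,q4,q5}  [seen]
{q0,q1,q2,q3,q4} --0--> {q0,q1,q2,q3,q4,q5}  [seen]
{q0,q1,q2,q3,q4} --1--> {q0,q1,q2,q3,q4,q5}  [seen]
Reachable DFA states: {q0}, {q2}, {q0,q1,q2,q4}, {q1,q3,q5}, {q0,q1,q3,q4}, {q0,q1,q2,q3,q4,q5}, {q0,q1,q2,q3,q4}.
Accepting DFA states (contain an NFA accepting state): {q0}, {q2}, {q0,q1,q2,q4}, {q1,q3,q5}, {q0,q1,q3,q4}, {q0,q1,q2,q3,q4,q5}, {q0,q1,q2,q3,q4}.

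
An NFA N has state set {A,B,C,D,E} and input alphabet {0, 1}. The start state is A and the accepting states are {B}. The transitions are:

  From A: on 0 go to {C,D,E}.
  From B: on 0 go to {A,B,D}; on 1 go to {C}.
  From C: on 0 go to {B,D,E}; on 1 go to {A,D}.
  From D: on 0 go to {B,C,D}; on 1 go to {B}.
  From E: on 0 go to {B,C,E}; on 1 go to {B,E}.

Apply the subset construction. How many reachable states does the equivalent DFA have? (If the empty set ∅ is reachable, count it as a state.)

Start state of the DFA: {A}.
{A} --0--> {C,D,E}  [new]
{A} --1--> ∅  [new]
{C,D,E} --0--> {B,C,D,E}  [new]
{C,D,E} --1--> {A,B,D,E}  [new]
∅ --0--> ∅  [seen]
∅ --1--> ∅  [seen]
{B,C,D,E} --0--> {A,B,C,D,E}  [new]
{B,C,D,E} --1--> {A,B,C,D,E}  [seen]
{A,B,D,E} --0--> {A,B,C,D,E}  [seen]
{A,B,D,E} --1--> {B,C,E}  [new]
{A,B,C,D,E} --0--> {A,B,C,D,E}  [seen]
{A,B,C,D,E} --1--> {A,B,C,D,E}  [seen]
{B,C,E} --0--> {A,B,C,D,E}  [seen]
{B,C,E} --1--> {A,B,C,D,E}  [seen]
Reachable DFA states: {A}, {C,D,E}, ∅, {B,C,D,E}, {A,B,D,E}, {A,B,C,D,E}, {B,C,E}.

7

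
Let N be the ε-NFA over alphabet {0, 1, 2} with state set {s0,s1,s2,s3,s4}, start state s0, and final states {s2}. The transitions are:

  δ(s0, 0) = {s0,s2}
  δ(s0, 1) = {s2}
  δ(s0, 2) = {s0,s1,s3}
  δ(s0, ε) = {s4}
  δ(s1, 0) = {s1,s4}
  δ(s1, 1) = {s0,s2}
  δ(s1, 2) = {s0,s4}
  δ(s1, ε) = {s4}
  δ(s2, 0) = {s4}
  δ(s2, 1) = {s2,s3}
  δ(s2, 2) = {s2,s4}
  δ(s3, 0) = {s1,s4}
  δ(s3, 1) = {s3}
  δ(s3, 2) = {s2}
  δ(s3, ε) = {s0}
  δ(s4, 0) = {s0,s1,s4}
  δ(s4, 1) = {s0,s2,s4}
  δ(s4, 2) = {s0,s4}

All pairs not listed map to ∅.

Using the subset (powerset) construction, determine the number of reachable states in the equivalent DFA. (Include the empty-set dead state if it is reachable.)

Start state of the DFA: {s0,s4} (ε-closure of the NFA start).
{s0,s4} --0--> {s0,s1,s2,s4}  [new]
{s0,s4} --1--> {s0,s2,s4}  [new]
{s0,s4} --2--> {s0,s1,s3,s4}  [new]
{s0,s1,s2,s4} --0--> {s0,s1,s2,s4}  [seen]
{s0,s1,s2,s4} --1--> {s0,s2,s3,s4}  [new]
{s0,s1,s2,s4} --2--> {s0,s1,s2,s3,s4}  [new]
{s0,s2,s4} --0--> {s0,s1,s2,s4}  [seen]
{s0,s2,s4} --1--> {s0,s2,s3,s4}  [seen]
{s0,s2,s4} --2--> {s0,s1,s2,s3,s4}  [seen]
{s0,s1,s3,s4} --0--> {s0,s1,s2,s4}  [seen]
{s0,s1,s3,s4} --1--> {s0,s2,s3,s4}  [seen]
{s0,s1,s3,s4} --2--> {s0,s1,s2,s3,s4}  [seen]
{s0,s2,s3,s4} --0--> {s0,s1,s2,s4}  [seen]
{s0,s2,s3,s4} --1--> {s0,s2,s3,s4}  [seen]
{s0,s2,s3,s4} --2--> {s0,s1,s2,s3,s4}  [seen]
{s0,s1,s2,s3,s4} --0--> {s0,s1,s2,s4}  [seen]
{s0,s1,s2,s3,s4} --1--> {s0,s2,s3,s4}  [seen]
{s0,s1,s2,s3,s4} --2--> {s0,s1,s2,s3,s4}  [seen]
Reachable DFA states: {s0,s4}, {s0,s1,s2,s4}, {s0,s2,s4}, {s0,s1,s3,s4}, {s0,s2,s3,s4}, {s0,s1,s2,s3,s4}.

6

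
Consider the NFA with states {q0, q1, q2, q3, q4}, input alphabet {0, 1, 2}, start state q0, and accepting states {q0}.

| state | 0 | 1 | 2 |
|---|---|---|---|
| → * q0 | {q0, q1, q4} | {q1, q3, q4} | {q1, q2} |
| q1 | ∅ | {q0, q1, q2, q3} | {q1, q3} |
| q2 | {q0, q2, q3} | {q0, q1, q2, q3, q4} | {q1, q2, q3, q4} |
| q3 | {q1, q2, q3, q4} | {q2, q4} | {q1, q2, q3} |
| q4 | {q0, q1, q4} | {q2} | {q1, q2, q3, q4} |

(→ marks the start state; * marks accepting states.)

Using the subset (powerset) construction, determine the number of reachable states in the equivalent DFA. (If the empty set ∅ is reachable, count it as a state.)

7

Start state of the DFA: {q0}.
{q0} --0--> {q0, q1, q4}  [new]
{q0} --1--> {q1, q3, q4}  [new]
{q0} --2--> {q1, q2}  [new]
{q0, q1, q4} --0--> {q0, q1, q4}  [seen]
{q0, q1, q4} --1--> {q0, q1, q2, q3, q4}  [new]
{q0, q1, q4} --2--> {q1, q2, q3, q4}  [new]
{q1, q3, q4} --0--> {q0, q1, q2, q3, q4}  [seen]
{q1, q3, q4} --1--> {q0, q1, q2, q3, q4}  [seen]
{q1, q3, q4} --2--> {q1, q2, q3, q4}  [seen]
{q1, q2} --0--> {q0, q2, q3}  [new]
{q1, q2} --1--> {q0, q1, q2, q3, q4}  [seen]
{q1, q2} --2--> {q1, q2, q3, q4}  [seen]
{q0, q1, q2, q3, q4} --0--> {q0, q1, q2, q3, q4}  [seen]
{q0, q1, q2, q3, q4} --1--> {q0, q1, q2, q3, q4}  [seen]
{q0, q1, q2, q3, q4} --2--> {q1, q2, q3, q4}  [seen]
{q1, q2, q3, q4} --0--> {q0, q1, q2, q3, q4}  [seen]
{q1, q2, q3, q4} --1--> {q0, q1, q2, q3, q4}  [seen]
{q1, q2, q3, q4} --2--> {q1, q2, q3, q4}  [seen]
{q0, q2, q3} --0--> {q0, q1, q2, q3, q4}  [seen]
{q0, q2, q3} --1--> {q0, q1, q2, q3, q4}  [seen]
{q0, q2, q3} --2--> {q1, q2, q3, q4}  [seen]
Reachable DFA states: {q0}, {q0, q1, q4}, {q1, q3, q4}, {q1, q2}, {q0, q1, q2, q3, q4}, {q1, q2, q3, q4}, {q0, q2, q3}.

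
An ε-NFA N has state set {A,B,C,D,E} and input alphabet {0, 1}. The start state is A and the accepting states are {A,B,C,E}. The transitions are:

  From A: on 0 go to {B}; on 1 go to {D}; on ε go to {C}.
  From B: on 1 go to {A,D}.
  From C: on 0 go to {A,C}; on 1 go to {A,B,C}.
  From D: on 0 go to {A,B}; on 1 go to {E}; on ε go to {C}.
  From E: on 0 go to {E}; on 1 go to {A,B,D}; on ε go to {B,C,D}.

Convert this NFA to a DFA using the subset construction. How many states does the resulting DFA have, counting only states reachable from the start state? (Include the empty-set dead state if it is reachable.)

4

Start state of the DFA: {A,C} (ε-closure of the NFA start).
{A,C} --0--> {A,B,C}  [new]
{A,C} --1--> {A,B,C,D}  [new]
{A,B,C} --0--> {A,B,C}  [seen]
{A,B,C} --1--> {A,B,C,D}  [seen]
{A,B,C,D} --0--> {A,B,C}  [seen]
{A,B,C,D} --1--> {A,B,C,D,E}  [new]
{A,B,C,D,E} --0--> {A,B,C,D,E}  [seen]
{A,B,C,D,E} --1--> {A,B,C,D,E}  [seen]
Reachable DFA states: {A,C}, {A,B,C}, {A,B,C,D}, {A,B,C,D,E}.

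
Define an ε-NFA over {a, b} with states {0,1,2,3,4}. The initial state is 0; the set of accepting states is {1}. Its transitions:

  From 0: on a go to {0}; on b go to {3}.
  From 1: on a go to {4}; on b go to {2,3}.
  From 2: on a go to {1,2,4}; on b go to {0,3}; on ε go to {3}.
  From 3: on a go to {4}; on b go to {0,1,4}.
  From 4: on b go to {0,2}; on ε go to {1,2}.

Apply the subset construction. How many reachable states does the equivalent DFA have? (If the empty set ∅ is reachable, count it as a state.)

Start state of the DFA: {0} (ε-closure of the NFA start).
{0} --a--> {0}  [seen]
{0} --b--> {3}  [new]
{3} --a--> {1,2,3,4}  [new]
{3} --b--> {0,1,2,3,4}  [new]
{1,2,3,4} --a--> {1,2,3,4}  [seen]
{1,2,3,4} --b--> {0,1,2,3,4}  [seen]
{0,1,2,3,4} --a--> {0,1,2,3,4}  [seen]
{0,1,2,3,4} --b--> {0,1,2,3,4}  [seen]
Reachable DFA states: {0}, {3}, {1,2,3,4}, {0,1,2,3,4}.

4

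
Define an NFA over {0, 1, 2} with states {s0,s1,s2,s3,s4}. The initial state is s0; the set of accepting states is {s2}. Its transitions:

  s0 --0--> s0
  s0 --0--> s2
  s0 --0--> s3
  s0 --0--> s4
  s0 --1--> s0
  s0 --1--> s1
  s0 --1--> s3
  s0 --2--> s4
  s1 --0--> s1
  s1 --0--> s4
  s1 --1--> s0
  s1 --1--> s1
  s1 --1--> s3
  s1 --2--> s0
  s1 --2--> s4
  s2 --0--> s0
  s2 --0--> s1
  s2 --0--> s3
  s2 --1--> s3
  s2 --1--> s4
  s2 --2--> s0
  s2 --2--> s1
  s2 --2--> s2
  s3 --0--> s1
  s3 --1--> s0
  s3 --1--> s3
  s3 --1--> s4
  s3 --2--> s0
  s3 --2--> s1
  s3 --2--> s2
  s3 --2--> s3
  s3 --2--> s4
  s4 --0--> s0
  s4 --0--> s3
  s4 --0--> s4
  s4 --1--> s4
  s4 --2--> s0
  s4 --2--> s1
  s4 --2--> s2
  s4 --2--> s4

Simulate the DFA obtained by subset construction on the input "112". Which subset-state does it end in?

{s0,s1,s2,s3,s4}

Start: {s0}.
δ(s0,1) = {s0,s1,s3}.
Union: {s0,s1,s3}.
After 1: {s0,s1,s3}.
δ(s0,1) = {s0,s1,s3}; δ(s1,1) = {s0,s1,s3}; δ(s3,1) = {s0,s3,s4}.
Union: {s0,s1,s3,s4}.
After 1: {s0,s1,s3,s4}.
δ(s0,2) = {s4}; δ(s1,2) = {s0,s4}; δ(s3,2) = {s0,s1,s2,s3,s4}; δ(s4,2) = {s0,s1,s2,s4}.
Union: {s0,s1,s2,s3,s4}.
After 2: {s0,s1,s2,s3,s4}.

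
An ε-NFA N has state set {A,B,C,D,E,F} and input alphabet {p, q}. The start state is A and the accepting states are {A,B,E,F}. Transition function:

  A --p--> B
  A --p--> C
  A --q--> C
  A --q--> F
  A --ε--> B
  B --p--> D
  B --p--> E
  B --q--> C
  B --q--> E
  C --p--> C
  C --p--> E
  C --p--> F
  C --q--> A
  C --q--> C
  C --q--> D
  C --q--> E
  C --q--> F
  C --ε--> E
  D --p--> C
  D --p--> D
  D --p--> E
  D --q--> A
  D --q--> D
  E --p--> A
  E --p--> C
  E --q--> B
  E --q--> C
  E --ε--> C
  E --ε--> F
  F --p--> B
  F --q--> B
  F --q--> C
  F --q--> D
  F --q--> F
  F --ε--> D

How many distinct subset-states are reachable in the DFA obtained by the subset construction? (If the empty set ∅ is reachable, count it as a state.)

4

Start state of the DFA: {A,B} (ε-closure of the NFA start).
{A,B} --p--> {B,C,D,E,F}  [new]
{A,B} --q--> {C,D,E,F}  [new]
{B,C,D,E,F} --p--> {A,B,C,D,E,F}  [new]
{B,C,D,E,F} --q--> {A,B,C,D,E,F}  [seen]
{C,D,E,F} --p--> {A,B,C,D,E,F}  [seen]
{C,D,E,F} --q--> {A,B,C,D,E,F}  [seen]
{A,B,C,D,E,F} --p--> {A,B,C,D,E,F}  [seen]
{A,B,C,D,E,F} --q--> {A,B,C,D,E,F}  [seen]
Reachable DFA states: {A,B}, {B,C,D,E,F}, {C,D,E,F}, {A,B,C,D,E,F}.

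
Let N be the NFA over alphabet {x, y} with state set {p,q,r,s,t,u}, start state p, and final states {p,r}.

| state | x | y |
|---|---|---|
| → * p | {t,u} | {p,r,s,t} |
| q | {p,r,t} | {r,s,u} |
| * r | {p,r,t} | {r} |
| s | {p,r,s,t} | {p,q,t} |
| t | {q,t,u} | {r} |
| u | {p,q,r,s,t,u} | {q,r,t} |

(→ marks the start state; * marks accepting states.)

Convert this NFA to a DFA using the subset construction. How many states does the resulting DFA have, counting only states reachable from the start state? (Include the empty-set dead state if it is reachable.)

10

Start state of the DFA: {p}.
{p} --x--> {t,u}  [new]
{p} --y--> {p,r,s,t}  [new]
{t,u} --x--> {p,q,r,s,t,u}  [new]
{t,u} --y--> {q,r,t}  [new]
{p,r,s,t} --x--> {p,q,r,s,t,u}  [seen]
{p,r,s,t} --y--> {p,q,r,s,t}  [new]
{p,q,r,s,t,u} --x--> {p,q,r,s,t,u}  [seen]
{p,q,r,s,t,u} --y--> {p,q,r,s,t,u}  [seen]
{q,r,t} --x--> {p,q,r,t,u}  [new]
{q,r,t} --y--> {r,s,u}  [new]
{p,q,r,s,t} --x--> {p,q,r,s,t,u}  [seen]
{p,q,r,s,t} --y--> {p,q,r,s,t,u}  [seen]
{p,q,r,t,u} --x--> {p,q,r,s,t,u}  [seen]
{p,q,r,t,u} --y--> {p,q,r,s,t,u}  [seen]
{r,s,u} --x--> {p,q,r,s,t,u}  [seen]
{r,s,u} --y--> {p,q,r,t}  [new]
{p,q,r,t} --x--> {p,q,r,t,u}  [seen]
{p,q,r,t} --y--> {p,r,s,t,u}  [new]
{p,r,s,t,u} --x--> {p,q,r,s,t,u}  [seen]
{p,r,s,t,u} --y--> {p,q,r,s,t}  [seen]
Reachable DFA states: {p}, {t,u}, {p,r,s,t}, {p,q,r,s,t,u}, {q,r,t}, {p,q,r,s,t}, {p,q,r,t,u}, {r,s,u}, {p,q,r,t}, {p,r,s,t,u}.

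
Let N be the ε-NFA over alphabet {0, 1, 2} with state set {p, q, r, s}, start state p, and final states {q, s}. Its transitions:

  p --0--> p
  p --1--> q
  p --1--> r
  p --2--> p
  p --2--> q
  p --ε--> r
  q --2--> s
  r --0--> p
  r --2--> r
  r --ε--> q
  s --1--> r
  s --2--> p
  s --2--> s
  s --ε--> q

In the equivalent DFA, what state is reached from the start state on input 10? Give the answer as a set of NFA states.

Start: {p, q, r}.
δ(p,1) = {q, r}; δ(q,1) = ∅; δ(r,1) = ∅.
Union: {q, r}.
After 1: {q, r}.
δ(q,0) = ∅; δ(r,0) = {p}.
Union: {p}.
ε-closure gives {p, q, r}.
After 0: {p, q, r}.

{p, q, r}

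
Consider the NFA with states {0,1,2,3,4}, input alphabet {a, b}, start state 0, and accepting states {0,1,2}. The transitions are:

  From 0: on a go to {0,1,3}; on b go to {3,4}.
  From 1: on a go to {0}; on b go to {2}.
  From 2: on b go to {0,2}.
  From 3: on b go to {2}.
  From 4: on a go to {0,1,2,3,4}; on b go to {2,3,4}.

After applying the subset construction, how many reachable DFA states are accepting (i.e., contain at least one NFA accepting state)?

Start state of the DFA: {0}.
{0} --a--> {0,1,3}  [new]
{0} --b--> {3,4}  [new]
{0,1,3} --a--> {0,1,3}  [seen]
{0,1,3} --b--> {2,3,4}  [new]
{3,4} --a--> {0,1,2,3,4}  [new]
{3,4} --b--> {2,3,4}  [seen]
{2,3,4} --a--> {0,1,2,3,4}  [seen]
{2,3,4} --b--> {0,2,3,4}  [new]
{0,1,2,3,4} --a--> {0,1,2,3,4}  [seen]
{0,1,2,3,4} --b--> {0,2,3,4}  [seen]
{0,2,3,4} --a--> {0,1,2,3,4}  [seen]
{0,2,3,4} --b--> {0,2,3,4}  [seen]
Reachable DFA states: {0}, {0,1,3}, {3,4}, {2,3,4}, {0,1,2,3,4}, {0,2,3,4}.
Accepting DFA states (contain an NFA accepting state): {0}, {0,1,3}, {2,3,4}, {0,1,2,3,4}, {0,2,3,4}.

5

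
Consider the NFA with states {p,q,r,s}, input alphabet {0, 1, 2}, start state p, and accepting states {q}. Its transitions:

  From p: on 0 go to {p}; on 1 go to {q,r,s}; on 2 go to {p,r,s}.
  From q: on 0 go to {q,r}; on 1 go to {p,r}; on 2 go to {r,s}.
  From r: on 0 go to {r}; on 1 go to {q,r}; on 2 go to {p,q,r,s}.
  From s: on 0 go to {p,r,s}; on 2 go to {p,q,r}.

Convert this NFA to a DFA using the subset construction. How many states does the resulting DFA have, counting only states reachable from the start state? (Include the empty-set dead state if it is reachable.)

5

Start state of the DFA: {p}.
{p} --0--> {p}  [seen]
{p} --1--> {q,r,s}  [new]
{p} --2--> {p,r,s}  [new]
{q,r,s} --0--> {p,q,r,s}  [new]
{q,r,s} --1--> {p,q,r}  [new]
{q,r,s} --2--> {p,q,r,s}  [seen]
{p,r,s} --0--> {p,r,s}  [seen]
{p,r,s} --1--> {q,r,s}  [seen]
{p,r,s} --2--> {p,q,r,s}  [seen]
{p,q,r,s} --0--> {p,q,r,s}  [seen]
{p,q,r,s} --1--> {p,q,r,s}  [seen]
{p,q,r,s} --2--> {p,q,r,s}  [seen]
{p,q,r} --0--> {p,q,r}  [seen]
{p,q,r} --1--> {p,q,r,s}  [seen]
{p,q,r} --2--> {p,q,r,s}  [seen]
Reachable DFA states: {p}, {q,r,s}, {p,r,s}, {p,q,r,s}, {p,q,r}.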